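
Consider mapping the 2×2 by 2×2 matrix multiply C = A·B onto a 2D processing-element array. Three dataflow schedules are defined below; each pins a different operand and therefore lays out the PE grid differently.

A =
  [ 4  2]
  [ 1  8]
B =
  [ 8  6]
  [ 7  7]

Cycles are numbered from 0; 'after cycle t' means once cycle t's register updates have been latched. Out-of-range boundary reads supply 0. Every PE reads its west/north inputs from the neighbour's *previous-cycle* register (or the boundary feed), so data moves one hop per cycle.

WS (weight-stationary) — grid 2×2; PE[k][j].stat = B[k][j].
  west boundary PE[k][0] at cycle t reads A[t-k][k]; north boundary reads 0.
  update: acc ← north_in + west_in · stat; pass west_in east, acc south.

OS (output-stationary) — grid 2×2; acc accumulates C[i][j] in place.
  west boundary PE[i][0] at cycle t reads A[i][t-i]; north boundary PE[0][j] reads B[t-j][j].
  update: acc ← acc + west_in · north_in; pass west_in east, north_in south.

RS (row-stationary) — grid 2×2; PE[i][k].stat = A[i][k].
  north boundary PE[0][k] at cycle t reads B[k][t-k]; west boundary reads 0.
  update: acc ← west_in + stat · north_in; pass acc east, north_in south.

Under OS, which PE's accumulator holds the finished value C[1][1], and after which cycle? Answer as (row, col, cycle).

OS — PE[1][1] is where C[1][1] collects:
  c0 r1c1: 0 / 0 / 0
  c1 r1c1: 0 / 0 / 0
  c2 r1c1: 6 / 1 / 6
  c3 r1c1: 62 / 8 / 7

(row, col, cycle) = (1, 1, 3)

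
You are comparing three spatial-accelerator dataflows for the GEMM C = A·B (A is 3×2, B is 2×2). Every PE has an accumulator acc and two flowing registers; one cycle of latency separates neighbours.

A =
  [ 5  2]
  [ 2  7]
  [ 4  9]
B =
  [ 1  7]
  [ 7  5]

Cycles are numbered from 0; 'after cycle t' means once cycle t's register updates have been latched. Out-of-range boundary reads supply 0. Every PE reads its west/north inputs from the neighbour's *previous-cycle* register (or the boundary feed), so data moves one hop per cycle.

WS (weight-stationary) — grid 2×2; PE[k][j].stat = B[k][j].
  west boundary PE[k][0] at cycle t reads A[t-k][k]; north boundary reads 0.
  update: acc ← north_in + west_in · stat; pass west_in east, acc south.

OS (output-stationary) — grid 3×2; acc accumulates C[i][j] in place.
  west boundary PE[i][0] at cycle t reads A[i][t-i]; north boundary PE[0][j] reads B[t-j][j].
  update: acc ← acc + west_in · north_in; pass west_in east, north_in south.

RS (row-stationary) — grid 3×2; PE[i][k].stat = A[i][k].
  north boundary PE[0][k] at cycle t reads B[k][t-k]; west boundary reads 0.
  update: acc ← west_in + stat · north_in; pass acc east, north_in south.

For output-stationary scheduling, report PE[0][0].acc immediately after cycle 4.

OS 3×2: PE[0][0] cycle-by-cycle (with neighbour feeds):
  t=0 PE[0][0]: acc=5 h=5 v=1
  t=1 PE[0][0]: acc=19 h=2 v=7
  t=2 PE[0][0]: acc=19 h=0 v=0
  t=3 PE[0][0]: acc=19 h=0 v=0
  t=4 PE[0][0]: acc=19 h=0 v=0

PE[0][0].acc = 19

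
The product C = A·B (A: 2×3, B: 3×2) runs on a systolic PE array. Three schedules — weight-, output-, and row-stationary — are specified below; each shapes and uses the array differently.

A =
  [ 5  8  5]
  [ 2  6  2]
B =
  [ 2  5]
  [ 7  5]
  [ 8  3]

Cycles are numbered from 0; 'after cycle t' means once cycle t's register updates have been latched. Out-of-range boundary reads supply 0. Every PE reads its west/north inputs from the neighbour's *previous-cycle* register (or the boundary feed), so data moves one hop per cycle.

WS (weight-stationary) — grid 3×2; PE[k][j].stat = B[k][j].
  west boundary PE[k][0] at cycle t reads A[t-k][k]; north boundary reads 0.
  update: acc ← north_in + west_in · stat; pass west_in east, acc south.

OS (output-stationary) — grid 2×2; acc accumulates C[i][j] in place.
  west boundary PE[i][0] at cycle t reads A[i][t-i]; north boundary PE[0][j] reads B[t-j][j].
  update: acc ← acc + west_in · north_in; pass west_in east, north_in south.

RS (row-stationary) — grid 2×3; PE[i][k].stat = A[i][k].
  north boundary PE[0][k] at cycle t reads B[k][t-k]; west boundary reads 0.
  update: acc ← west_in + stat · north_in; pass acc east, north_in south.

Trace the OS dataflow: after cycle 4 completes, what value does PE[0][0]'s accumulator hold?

PE[0][0].acc = 106

OS 2×2: PE[0][0] cycle-by-cycle (with neighbour feeds):
  after 0 — PE[0][0] acc=10, pass-E 5, pass-S 2
  after 1 — PE[0][0] acc=66, pass-E 8, pass-S 7
  after 2 — PE[0][0] acc=106, pass-E 5, pass-S 8
  after 3 — PE[0][0] acc=106, pass-E 0, pass-S 0
  after 4 — PE[0][0] acc=106, pass-E 0, pass-S 0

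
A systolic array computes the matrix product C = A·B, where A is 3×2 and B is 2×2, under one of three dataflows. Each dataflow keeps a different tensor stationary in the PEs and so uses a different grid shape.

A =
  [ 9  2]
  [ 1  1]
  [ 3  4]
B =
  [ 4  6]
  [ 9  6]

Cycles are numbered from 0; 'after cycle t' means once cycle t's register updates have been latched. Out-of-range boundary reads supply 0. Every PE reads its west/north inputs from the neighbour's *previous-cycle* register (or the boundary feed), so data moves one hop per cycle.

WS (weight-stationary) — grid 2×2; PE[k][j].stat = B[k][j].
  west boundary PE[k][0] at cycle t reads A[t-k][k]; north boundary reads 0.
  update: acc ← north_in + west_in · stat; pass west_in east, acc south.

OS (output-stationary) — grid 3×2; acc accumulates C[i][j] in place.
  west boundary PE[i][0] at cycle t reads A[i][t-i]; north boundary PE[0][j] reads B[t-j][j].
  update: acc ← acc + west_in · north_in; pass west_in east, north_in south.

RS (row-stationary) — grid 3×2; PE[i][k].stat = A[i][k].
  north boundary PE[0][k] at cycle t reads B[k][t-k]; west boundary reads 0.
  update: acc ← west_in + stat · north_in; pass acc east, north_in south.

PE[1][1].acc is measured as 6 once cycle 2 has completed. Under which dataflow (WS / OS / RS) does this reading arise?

WS [2×2] PE[1][1] across cycles:
  t=0 PE[1][1]: acc=0 h=0 v=0
  t=1 PE[1][1]: acc=0 h=0 v=0
  t=2 PE[1][1]: acc=66 h=2 v=66
OS [3×2] PE[1][1] across cycles:
  t=0 PE[1][1]: acc=0 h=0 v=0
  t=1 PE[1][1]: acc=0 h=0 v=0
  t=2 PE[1][1]: acc=6 h=1 v=6
RS [3×2] PE[1][1] across cycles:
  t=0 PE[1][1]: acc=0 h=0 v=0
  t=1 PE[1][1]: acc=0 h=0 v=0
  t=2 PE[1][1]: acc=13 h=13 v=9

dataflow = OS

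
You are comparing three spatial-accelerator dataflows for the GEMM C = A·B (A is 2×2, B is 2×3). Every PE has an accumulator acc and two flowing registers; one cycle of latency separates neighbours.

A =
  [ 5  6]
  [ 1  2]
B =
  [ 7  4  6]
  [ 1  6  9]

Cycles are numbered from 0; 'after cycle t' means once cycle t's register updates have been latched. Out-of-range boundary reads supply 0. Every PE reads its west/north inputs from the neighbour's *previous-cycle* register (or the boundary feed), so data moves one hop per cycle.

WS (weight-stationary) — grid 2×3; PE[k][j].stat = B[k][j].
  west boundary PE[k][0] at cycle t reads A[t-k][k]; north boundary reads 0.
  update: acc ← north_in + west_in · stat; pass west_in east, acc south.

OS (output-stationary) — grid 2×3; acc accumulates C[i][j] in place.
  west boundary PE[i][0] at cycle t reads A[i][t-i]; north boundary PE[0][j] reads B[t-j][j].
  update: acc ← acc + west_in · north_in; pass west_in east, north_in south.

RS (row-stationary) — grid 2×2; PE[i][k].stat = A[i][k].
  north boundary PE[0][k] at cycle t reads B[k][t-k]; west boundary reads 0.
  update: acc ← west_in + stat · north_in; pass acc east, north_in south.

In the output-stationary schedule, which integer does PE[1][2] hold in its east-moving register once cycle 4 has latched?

Tracing OS — 2×3 array, target PE[1][2]:
  after 0 — PE[0][2] acc=0, pass-E 0, pass-S 0
  after 0 — PE[1][1] acc=0, pass-E 0, pass-S 0
  after 0 — PE[1][2] acc=0, pass-E 0, pass-S 0
  after 1 — PE[0][2] acc=0, pass-E 0, pass-S 0
  after 1 — PE[1][1] acc=0, pass-E 0, pass-S 0
  after 1 — PE[1][2] acc=0, pass-E 0, pass-S 0
  after 2 — PE[0][2] acc=30, pass-E 5, pass-S 6
  after 2 — PE[1][1] acc=4, pass-E 1, pass-S 4
  after 2 — PE[1][2] acc=0, pass-E 0, pass-S 0
  after 3 — PE[0][2] acc=84, pass-E 6, pass-S 9
  after 3 — PE[1][1] acc=16, pass-E 2, pass-S 6
  after 3 — PE[1][2] acc=6, pass-E 1, pass-S 6
  after 4 — PE[0][2] acc=84, pass-E 0, pass-S 0
  after 4 — PE[1][1] acc=16, pass-E 0, pass-S 0
  after 4 — PE[1][2] acc=24, pass-E 2, pass-S 9

register = 2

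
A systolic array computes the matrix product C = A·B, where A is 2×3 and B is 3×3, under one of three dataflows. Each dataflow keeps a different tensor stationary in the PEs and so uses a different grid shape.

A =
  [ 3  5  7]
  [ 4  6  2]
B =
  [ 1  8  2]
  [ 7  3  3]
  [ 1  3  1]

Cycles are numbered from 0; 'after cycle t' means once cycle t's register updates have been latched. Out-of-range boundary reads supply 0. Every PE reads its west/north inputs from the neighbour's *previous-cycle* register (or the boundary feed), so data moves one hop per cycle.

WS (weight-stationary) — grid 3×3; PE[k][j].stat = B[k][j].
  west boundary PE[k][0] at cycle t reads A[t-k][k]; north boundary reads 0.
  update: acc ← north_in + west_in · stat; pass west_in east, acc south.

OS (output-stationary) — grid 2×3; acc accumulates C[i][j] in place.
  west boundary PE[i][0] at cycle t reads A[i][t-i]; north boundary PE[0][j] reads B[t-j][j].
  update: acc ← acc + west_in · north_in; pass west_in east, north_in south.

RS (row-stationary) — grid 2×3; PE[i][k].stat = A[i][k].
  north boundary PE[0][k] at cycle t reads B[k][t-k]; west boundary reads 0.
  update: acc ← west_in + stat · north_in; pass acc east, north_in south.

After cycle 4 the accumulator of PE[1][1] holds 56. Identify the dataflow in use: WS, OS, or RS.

WS [3×3] PE[1][1] across cycles:
  step 0 · PE1,1: acc=0; fwd→0 fwd↓0
  step 1 · PE1,1: acc=0; fwd→0 fwd↓0
  step 2 · PE1,1: acc=39; fwd→5 fwd↓39
  step 3 · PE1,1: acc=50; fwd→6 fwd↓50
  step 4 · PE1,1: acc=0; fwd→0 fwd↓0
OS [2×3] PE[1][1] across cycles:
  step 0 · PE1,1: acc=0; fwd→0 fwd↓0
  step 1 · PE1,1: acc=0; fwd→0 fwd↓0
  step 2 · PE1,1: acc=32; fwd→4 fwd↓8
  step 3 · PE1,1: acc=50; fwd→6 fwd↓3
  step 4 · PE1,1: acc=56; fwd→2 fwd↓3
RS [2×3] PE[1][1] across cycles:
  step 0 · PE1,1: acc=0; fwd→0 fwd↓0
  step 1 · PE1,1: acc=0; fwd→0 fwd↓0
  step 2 · PE1,1: acc=46; fwd→46 fwd↓7
  step 3 · PE1,1: acc=50; fwd→50 fwd↓3
  step 4 · PE1,1: acc=26; fwd→26 fwd↓3

dataflow = OS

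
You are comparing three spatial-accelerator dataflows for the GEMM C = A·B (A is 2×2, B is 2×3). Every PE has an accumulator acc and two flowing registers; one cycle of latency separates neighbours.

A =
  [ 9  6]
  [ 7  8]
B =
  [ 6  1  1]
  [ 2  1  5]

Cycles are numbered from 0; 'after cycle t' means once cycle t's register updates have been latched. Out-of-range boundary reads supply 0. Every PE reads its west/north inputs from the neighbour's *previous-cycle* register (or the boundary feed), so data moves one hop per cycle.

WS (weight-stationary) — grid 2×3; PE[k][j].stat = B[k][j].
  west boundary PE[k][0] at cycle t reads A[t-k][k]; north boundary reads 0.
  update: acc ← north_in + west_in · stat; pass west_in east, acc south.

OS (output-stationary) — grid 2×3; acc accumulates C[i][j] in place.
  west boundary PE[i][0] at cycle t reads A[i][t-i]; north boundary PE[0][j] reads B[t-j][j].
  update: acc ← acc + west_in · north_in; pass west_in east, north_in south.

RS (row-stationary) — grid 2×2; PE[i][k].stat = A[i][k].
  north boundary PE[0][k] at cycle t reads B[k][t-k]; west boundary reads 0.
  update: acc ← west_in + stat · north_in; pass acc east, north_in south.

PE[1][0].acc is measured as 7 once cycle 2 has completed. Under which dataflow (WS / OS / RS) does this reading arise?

Under WS (2×3), PE[1][0]:
  t=0 PE[1][0]: acc=0 h=0 v=0
  t=1 PE[1][0]: acc=66 h=6 v=66
  t=2 PE[1][0]: acc=58 h=8 v=58
Under OS (2×3), PE[1][0]:
  t=0 PE[1][0]: acc=0 h=0 v=0
  t=1 PE[1][0]: acc=42 h=7 v=6
  t=2 PE[1][0]: acc=58 h=8 v=2
Under RS (2×2), PE[1][0]:
  t=0 PE[1][0]: acc=0 h=0 v=0
  t=1 PE[1][0]: acc=42 h=42 v=6
  t=2 PE[1][0]: acc=7 h=7 v=1

dataflow = RS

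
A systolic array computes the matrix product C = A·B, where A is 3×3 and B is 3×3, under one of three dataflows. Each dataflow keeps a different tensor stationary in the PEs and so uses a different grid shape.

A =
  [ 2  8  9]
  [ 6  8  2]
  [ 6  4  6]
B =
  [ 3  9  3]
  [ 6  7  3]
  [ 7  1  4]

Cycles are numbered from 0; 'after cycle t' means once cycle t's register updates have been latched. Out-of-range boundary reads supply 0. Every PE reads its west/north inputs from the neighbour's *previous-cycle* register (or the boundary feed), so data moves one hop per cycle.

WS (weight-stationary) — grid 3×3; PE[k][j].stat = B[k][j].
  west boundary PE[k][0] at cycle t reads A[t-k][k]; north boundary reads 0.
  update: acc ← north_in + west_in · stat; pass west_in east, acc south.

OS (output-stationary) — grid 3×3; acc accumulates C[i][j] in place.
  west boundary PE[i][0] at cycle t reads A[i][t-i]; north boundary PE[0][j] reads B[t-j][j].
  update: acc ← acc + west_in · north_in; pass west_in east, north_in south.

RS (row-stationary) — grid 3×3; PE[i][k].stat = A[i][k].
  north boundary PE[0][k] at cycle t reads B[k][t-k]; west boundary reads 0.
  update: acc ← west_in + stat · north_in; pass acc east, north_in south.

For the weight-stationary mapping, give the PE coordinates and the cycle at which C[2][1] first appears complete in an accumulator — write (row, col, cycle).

(row, col, cycle) = (2, 1, 5)

WS: C[2][1] accumulates in PE[2][1]:
  cycle 0: PE[2][1] → acc 0, east 0, south 0
  cycle 1: PE[2][1] → acc 0, east 0, south 0
  cycle 2: PE[2][1] → acc 0, east 0, south 0
  cycle 3: PE[2][1] → acc 83, east 9, south 83
  cycle 4: PE[2][1] → acc 112, east 2, south 112
  cycle 5: PE[2][1] → acc 88, east 6, south 88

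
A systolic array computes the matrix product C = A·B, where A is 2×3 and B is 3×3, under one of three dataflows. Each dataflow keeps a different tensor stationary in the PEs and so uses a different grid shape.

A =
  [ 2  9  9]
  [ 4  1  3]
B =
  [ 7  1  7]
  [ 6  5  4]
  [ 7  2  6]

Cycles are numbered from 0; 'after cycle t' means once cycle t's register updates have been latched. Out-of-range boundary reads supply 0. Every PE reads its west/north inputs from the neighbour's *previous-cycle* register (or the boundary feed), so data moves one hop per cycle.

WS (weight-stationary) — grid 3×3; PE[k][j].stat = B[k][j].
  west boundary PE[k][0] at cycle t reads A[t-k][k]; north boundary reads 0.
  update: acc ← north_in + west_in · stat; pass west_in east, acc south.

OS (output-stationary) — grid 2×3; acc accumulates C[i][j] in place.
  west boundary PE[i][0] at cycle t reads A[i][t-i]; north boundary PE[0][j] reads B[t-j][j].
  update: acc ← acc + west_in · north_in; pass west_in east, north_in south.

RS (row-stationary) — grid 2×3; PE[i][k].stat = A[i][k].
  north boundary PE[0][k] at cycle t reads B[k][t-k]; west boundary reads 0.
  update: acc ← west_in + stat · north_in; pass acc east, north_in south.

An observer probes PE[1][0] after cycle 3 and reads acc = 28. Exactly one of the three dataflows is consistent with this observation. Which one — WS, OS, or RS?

dataflow = RS

WS [3×3] PE[1][0] across cycles:
  c0 r1c0: 0 / 0 / 0
  c1 r1c0: 68 / 9 / 68
  c2 r1c0: 34 / 1 / 34
  c3 r1c0: 0 / 0 / 0
OS [2×3] PE[1][0] across cycles:
  c0 r1c0: 0 / 0 / 0
  c1 r1c0: 28 / 4 / 7
  c2 r1c0: 34 / 1 / 6
  c3 r1c0: 55 / 3 / 7
RS [2×3] PE[1][0] across cycles:
  c0 r1c0: 0 / 0 / 0
  c1 r1c0: 28 / 28 / 7
  c2 r1c0: 4 / 4 / 1
  c3 r1c0: 28 / 28 / 7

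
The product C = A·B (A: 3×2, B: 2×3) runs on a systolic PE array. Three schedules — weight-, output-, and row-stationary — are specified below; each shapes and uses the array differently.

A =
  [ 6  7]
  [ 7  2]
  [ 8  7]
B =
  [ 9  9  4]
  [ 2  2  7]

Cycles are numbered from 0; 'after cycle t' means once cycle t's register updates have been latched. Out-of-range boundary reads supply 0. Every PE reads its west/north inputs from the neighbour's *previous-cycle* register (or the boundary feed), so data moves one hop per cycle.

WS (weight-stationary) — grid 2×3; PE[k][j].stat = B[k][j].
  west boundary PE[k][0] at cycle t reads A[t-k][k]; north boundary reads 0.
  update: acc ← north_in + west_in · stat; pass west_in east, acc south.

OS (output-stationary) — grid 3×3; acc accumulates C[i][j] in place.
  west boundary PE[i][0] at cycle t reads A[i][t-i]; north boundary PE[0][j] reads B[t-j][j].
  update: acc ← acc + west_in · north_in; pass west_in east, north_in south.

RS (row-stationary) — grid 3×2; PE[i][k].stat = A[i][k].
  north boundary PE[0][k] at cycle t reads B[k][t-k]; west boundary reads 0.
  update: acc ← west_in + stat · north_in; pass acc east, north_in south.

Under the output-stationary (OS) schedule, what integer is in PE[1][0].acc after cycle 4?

PE[1][0].acc = 67

OS 3×3: PE[1][0] cycle-by-cycle (with neighbour feeds):
  t=0 PE[0][0]: acc=54 h=6 v=9
  t=0 PE[1][0]: acc=0 h=0 v=0
  t=1 PE[0][0]: acc=68 h=7 v=2
  t=1 PE[1][0]: acc=63 h=7 v=9
  t=2 PE[0][0]: acc=68 h=0 v=0
  t=2 PE[1][0]: acc=67 h=2 v=2
  t=3 PE[0][0]: acc=68 h=0 v=0
  t=3 PE[1][0]: acc=67 h=0 v=0
  t=4 PE[0][0]: acc=68 h=0 v=0
  t=4 PE[1][0]: acc=67 h=0 v=0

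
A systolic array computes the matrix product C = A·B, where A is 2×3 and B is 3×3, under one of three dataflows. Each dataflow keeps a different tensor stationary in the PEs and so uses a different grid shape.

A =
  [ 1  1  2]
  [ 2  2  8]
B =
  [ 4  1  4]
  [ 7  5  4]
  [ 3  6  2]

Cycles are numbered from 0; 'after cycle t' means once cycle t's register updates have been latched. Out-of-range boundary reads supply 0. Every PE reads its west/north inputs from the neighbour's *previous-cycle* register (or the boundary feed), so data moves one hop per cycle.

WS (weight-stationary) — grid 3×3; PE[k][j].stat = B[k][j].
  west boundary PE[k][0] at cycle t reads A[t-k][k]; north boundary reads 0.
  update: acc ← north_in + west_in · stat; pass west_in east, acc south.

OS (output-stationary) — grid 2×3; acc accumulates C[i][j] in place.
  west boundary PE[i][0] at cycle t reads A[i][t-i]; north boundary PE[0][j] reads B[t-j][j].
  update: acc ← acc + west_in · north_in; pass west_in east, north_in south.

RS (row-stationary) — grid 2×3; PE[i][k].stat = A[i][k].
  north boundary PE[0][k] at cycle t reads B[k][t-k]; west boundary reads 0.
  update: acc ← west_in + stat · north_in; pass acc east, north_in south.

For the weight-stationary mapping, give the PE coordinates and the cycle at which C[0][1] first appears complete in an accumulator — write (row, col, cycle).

(row, col, cycle) = (2, 1, 3)

WS: C[0][1] accumulates in PE[2][1]:
  cycle 0: PE[2][1] → acc 0, east 0, south 0
  cycle 1: PE[2][1] → acc 0, east 0, south 0
  cycle 2: PE[2][1] → acc 0, east 0, south 0
  cycle 3: PE[2][1] → acc 18, east 2, south 18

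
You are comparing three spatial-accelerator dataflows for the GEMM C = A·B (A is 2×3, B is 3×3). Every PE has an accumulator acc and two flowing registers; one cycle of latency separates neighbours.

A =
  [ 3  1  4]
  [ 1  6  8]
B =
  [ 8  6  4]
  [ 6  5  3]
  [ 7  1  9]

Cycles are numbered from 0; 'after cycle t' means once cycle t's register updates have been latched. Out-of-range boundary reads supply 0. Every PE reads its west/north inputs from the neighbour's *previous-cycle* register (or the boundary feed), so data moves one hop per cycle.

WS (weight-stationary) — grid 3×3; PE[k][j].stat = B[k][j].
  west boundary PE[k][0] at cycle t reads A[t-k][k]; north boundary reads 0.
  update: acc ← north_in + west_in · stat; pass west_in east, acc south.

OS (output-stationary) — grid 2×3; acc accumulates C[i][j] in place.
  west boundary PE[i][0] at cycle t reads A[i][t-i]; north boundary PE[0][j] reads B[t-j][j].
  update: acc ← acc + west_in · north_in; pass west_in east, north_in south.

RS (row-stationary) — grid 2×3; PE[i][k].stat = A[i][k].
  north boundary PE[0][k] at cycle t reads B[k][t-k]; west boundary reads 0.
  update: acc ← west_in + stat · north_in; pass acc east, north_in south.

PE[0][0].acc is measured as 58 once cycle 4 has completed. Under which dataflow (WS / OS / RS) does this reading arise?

dataflow = OS

WS (3×3 grid), PE[0][0]:
  cycle 0: PE[0][0] → acc 24, east 3, south 24
  cycle 1: PE[0][0] → acc 8, east 1, south 8
  cycle 2: PE[0][0] → acc 0, east 0, south 0
  cycle 3: PE[0][0] → acc 0, east 0, south 0
  cycle 4: PE[0][0] → acc 0, east 0, south 0
OS (2×3 grid), PE[0][0]:
  cycle 0: PE[0][0] → acc 24, east 3, south 8
  cycle 1: PE[0][0] → acc 30, east 1, south 6
  cycle 2: PE[0][0] → acc 58, east 4, south 7
  cycle 3: PE[0][0] → acc 58, east 0, south 0
  cycle 4: PE[0][0] → acc 58, east 0, south 0
RS (2×3 grid), PE[0][0]:
  cycle 0: PE[0][0] → acc 24, east 24, south 8
  cycle 1: PE[0][0] → acc 18, east 18, south 6
  cycle 2: PE[0][0] → acc 12, east 12, south 4
  cycle 3: PE[0][0] → acc 0, east 0, south 0
  cycle 4: PE[0][0] → acc 0, east 0, south 0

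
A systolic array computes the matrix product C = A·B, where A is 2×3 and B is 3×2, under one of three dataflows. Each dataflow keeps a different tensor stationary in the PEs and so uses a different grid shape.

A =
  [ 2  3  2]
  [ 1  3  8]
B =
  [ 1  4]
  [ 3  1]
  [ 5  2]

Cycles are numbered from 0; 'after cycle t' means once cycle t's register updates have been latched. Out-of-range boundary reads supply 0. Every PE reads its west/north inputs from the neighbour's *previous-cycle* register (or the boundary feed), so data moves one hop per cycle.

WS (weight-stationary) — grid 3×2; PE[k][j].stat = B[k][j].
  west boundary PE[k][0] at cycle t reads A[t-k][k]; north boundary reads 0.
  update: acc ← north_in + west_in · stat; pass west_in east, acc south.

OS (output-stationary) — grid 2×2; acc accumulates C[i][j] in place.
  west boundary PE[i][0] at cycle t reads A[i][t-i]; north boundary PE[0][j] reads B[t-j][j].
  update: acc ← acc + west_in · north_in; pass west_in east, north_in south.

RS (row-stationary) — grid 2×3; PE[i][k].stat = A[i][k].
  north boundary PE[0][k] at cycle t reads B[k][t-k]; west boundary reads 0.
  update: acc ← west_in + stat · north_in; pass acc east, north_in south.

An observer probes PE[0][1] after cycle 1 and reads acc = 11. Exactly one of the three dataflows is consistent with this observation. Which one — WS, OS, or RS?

WS [3×2] PE[0][1] across cycles:
  t=0 PE[0][1]: acc=0 h=0 v=0
  t=1 PE[0][1]: acc=8 h=2 v=8
OS [2×2] PE[0][1] across cycles:
  t=0 PE[0][1]: acc=0 h=0 v=0
  t=1 PE[0][1]: acc=8 h=2 v=4
RS [2×3] PE[0][1] across cycles:
  t=0 PE[0][1]: acc=0 h=0 v=0
  t=1 PE[0][1]: acc=11 h=11 v=3

dataflow = RS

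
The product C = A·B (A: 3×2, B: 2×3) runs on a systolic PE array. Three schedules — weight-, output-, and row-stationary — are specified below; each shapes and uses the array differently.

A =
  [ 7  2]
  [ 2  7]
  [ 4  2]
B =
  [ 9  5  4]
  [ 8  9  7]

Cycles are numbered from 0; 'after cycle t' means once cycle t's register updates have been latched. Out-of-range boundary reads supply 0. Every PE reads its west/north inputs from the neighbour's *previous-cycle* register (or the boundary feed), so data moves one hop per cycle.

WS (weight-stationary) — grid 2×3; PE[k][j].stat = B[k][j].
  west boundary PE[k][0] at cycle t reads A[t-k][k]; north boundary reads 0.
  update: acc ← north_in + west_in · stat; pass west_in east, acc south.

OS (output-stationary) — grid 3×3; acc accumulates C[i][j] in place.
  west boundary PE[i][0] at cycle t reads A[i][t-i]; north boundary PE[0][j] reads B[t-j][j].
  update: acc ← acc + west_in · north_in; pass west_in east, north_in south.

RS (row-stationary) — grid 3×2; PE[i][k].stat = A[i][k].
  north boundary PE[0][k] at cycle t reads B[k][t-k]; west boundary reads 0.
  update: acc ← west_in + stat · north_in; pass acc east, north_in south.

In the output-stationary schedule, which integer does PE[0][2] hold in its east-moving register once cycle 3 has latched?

register = 2

OS 3×3: PE[0][2] cycle-by-cycle (with neighbour feeds):
  @0  [0,1]  acc 0  |  →0  ↓0
  @0  [0,2]  acc 0  |  →0  ↓0
  @1  [0,1]  acc 35  |  →7  ↓5
  @1  [0,2]  acc 0  |  →0  ↓0
  @2  [0,1]  acc 53  |  →2  ↓9
  @2  [0,2]  acc 28  |  →7  ↓4
  @3  [0,1]  acc 53  |  →0  ↓0
  @3  [0,2]  acc 42  |  →2  ↓7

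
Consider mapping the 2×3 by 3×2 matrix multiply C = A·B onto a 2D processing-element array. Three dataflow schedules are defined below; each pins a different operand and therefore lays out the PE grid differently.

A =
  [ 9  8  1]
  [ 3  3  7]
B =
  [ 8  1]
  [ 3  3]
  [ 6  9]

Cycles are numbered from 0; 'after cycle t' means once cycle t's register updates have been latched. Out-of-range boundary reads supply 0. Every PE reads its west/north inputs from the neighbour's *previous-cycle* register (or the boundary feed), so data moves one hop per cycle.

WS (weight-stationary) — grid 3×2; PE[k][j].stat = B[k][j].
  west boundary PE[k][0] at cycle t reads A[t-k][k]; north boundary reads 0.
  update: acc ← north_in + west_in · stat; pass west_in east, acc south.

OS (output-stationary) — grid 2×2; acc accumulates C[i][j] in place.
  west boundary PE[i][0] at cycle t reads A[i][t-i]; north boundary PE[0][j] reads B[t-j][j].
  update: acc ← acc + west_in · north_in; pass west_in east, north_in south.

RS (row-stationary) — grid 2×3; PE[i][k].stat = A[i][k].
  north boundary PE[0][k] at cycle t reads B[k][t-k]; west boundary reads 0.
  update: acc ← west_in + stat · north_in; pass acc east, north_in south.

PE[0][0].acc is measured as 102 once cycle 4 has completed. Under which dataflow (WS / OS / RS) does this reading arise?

dataflow = OS

WS [3×2] PE[0][0] across cycles:
  t=0 PE[0][0]: acc=72 h=9 v=72
  t=1 PE[0][0]: acc=24 h=3 v=24
  t=2 PE[0][0]: acc=0 h=0 v=0
  t=3 PE[0][0]: acc=0 h=0 v=0
  t=4 PE[0][0]: acc=0 h=0 v=0
OS [2×2] PE[0][0] across cycles:
  t=0 PE[0][0]: acc=72 h=9 v=8
  t=1 PE[0][0]: acc=96 h=8 v=3
  t=2 PE[0][0]: acc=102 h=1 v=6
  t=3 PE[0][0]: acc=102 h=0 v=0
  t=4 PE[0][0]: acc=102 h=0 v=0
RS [2×3] PE[0][0] across cycles:
  t=0 PE[0][0]: acc=72 h=72 v=8
  t=1 PE[0][0]: acc=9 h=9 v=1
  t=2 PE[0][0]: acc=0 h=0 v=0
  t=3 PE[0][0]: acc=0 h=0 v=0
  t=4 PE[0][0]: acc=0 h=0 v=0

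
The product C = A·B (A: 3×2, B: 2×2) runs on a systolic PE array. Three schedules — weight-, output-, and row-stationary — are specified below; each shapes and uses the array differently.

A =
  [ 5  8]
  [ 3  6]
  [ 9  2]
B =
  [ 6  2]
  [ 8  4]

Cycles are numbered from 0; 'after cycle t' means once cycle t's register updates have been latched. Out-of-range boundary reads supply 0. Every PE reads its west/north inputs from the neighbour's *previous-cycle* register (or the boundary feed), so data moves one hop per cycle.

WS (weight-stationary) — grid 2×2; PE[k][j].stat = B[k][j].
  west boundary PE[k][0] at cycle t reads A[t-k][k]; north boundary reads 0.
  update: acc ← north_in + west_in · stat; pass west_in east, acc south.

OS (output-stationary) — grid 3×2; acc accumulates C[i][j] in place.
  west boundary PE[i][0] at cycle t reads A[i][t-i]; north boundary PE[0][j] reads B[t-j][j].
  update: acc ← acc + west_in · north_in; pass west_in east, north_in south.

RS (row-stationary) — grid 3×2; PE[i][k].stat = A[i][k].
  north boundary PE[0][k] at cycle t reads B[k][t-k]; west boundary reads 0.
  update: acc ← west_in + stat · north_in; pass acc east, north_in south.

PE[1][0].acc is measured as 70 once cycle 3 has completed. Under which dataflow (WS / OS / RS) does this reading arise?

WS [2×2] PE[1][0] across cycles:
  @0  [1,0]  acc 0  |  →0  ↓0
  @1  [1,0]  acc 94  |  →8  ↓94
  @2  [1,0]  acc 66  |  →6  ↓66
  @3  [1,0]  acc 70  |  →2  ↓70
OS [3×2] PE[1][0] across cycles:
  @0  [1,0]  acc 0  |  →0  ↓0
  @1  [1,0]  acc 18  |  →3  ↓6
  @2  [1,0]  acc 66  |  →6  ↓8
  @3  [1,0]  acc 66  |  →0  ↓0
RS [3×2] PE[1][0] across cycles:
  @0  [1,0]  acc 0  |  →0  ↓0
  @1  [1,0]  acc 18  |  →18  ↓6
  @2  [1,0]  acc 6  |  →6  ↓2
  @3  [1,0]  acc 0  |  →0  ↓0

dataflow = WS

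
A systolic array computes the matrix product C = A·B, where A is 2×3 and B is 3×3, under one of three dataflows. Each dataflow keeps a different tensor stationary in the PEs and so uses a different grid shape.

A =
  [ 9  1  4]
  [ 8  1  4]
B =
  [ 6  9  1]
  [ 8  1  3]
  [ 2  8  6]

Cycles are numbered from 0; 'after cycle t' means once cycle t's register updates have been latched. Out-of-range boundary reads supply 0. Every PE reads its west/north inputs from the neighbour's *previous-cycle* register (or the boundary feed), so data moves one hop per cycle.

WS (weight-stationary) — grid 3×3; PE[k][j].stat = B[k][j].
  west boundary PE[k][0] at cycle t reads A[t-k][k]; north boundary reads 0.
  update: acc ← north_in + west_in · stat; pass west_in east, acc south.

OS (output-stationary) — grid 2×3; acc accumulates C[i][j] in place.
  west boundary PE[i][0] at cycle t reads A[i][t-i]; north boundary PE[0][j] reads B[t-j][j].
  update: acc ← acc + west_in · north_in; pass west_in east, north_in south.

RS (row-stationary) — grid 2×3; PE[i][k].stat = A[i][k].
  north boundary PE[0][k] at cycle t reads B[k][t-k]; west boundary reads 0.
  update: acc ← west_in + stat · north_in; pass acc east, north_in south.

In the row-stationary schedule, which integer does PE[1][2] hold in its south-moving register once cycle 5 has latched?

RS (2×3). Following PE[1][2] plus its west/north inputs:
  c0 r0c2: 0 / 0 / 0
  c0 r1c1: 0 / 0 / 0
  c0 r1c2: 0 / 0 / 0
  c1 r0c2: 0 / 0 / 0
  c1 r1c1: 0 / 0 / 0
  c1 r1c2: 0 / 0 / 0
  c2 r0c2: 70 / 70 / 2
  c2 r1c1: 56 / 56 / 8
  c2 r1c2: 0 / 0 / 0
  c3 r0c2: 114 / 114 / 8
  c3 r1c1: 73 / 73 / 1
  c3 r1c2: 64 / 64 / 2
  c4 r0c2: 36 / 36 / 6
  c4 r1c1: 11 / 11 / 3
  c4 r1c2: 105 / 105 / 8
  c5 r0c2: 0 / 0 / 0
  c5 r1c1: 0 / 0 / 0
  c5 r1c2: 35 / 35 / 6

register = 6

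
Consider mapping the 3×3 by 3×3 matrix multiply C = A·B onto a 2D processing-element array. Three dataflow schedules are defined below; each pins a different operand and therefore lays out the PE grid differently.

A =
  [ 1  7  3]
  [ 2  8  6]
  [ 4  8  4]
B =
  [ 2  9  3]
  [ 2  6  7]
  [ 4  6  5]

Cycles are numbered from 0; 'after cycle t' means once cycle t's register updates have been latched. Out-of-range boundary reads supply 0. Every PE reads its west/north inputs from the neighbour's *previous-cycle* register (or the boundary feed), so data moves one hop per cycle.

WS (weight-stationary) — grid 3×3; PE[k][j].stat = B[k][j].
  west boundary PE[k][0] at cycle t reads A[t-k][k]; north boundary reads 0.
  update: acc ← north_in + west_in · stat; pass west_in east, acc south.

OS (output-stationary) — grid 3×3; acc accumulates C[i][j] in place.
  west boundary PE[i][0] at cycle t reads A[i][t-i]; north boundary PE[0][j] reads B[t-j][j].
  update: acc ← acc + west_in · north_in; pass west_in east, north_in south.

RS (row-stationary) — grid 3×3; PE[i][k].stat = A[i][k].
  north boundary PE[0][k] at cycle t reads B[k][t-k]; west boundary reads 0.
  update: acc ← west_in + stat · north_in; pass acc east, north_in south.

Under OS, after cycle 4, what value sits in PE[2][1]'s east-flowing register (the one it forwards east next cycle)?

OS 3×3: PE[2][1] cycle-by-cycle (with neighbour feeds):
  t=0 PE[1][1]: acc=0 h=0 v=0
  t=0 PE[2][0]: acc=0 h=0 v=0
  t=0 PE[2][1]: acc=0 h=0 v=0
  t=1 PE[1][1]: acc=0 h=0 v=0
  t=1 PE[2][0]: acc=0 h=0 v=0
  t=1 PE[2][1]: acc=0 h=0 v=0
  t=2 PE[1][1]: acc=18 h=2 v=9
  t=2 PE[2][0]: acc=8 h=4 v=2
  t=2 PE[2][1]: acc=0 h=0 v=0
  t=3 PE[1][1]: acc=66 h=8 v=6
  t=3 PE[2][0]: acc=24 h=8 v=2
  t=3 PE[2][1]: acc=36 h=4 v=9
  t=4 PE[1][1]: acc=102 h=6 v=6
  t=4 PE[2][0]: acc=40 h=4 v=4
  t=4 PE[2][1]: acc=84 h=8 v=6

register = 8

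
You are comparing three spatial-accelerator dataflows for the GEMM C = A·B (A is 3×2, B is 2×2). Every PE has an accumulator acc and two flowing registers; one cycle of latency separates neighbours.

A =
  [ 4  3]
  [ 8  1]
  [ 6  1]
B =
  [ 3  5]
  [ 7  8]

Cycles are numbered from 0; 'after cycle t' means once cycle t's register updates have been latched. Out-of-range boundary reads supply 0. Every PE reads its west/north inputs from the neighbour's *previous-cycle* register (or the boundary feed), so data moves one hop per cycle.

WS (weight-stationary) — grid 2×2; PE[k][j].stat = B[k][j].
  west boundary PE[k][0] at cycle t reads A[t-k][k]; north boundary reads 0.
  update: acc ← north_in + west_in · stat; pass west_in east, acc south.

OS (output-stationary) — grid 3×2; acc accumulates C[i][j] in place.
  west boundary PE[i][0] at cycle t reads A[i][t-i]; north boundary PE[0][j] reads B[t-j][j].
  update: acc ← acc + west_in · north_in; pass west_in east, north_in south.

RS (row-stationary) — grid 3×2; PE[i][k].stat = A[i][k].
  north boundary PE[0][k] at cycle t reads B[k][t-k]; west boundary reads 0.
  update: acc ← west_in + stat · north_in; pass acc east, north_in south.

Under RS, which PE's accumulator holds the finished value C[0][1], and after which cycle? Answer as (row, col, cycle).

(row, col, cycle) = (0, 1, 2)

RS: C[0][1] accumulates in PE[0][1]:
  after 0 — PE[0][1] acc=0, pass-E 0, pass-S 0
  after 1 — PE[0][1] acc=33, pass-E 33, pass-S 7
  after 2 — PE[0][1] acc=44, pass-E 44, pass-S 8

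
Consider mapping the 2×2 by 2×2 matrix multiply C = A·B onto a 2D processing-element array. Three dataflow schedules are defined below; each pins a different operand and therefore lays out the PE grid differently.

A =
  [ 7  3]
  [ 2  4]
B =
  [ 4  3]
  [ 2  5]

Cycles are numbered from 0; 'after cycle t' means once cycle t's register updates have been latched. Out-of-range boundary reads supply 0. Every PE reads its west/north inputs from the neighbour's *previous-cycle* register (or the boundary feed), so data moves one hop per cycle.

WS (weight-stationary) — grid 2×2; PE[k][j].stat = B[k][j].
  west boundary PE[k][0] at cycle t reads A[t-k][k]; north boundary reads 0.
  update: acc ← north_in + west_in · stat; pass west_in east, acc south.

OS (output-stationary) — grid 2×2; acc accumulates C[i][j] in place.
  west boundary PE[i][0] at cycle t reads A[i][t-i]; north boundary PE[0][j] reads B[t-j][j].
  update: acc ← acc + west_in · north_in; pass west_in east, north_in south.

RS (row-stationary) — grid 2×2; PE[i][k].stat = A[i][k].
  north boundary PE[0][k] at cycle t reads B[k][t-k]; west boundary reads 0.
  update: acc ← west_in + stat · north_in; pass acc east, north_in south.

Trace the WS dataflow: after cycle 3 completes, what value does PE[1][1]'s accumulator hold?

WS (2×2). Following PE[1][1] plus its west/north inputs:
  t=0 PE[0][1]: acc=0 h=0 v=0
  t=0 PE[1][0]: acc=0 h=0 v=0
  t=0 PE[1][1]: acc=0 h=0 v=0
  t=1 PE[0][1]: acc=21 h=7 v=21
  t=1 PE[1][0]: acc=34 h=3 v=34
  t=1 PE[1][1]: acc=0 h=0 v=0
  t=2 PE[0][1]: acc=6 h=2 v=6
  t=2 PE[1][0]: acc=16 h=4 v=16
  t=2 PE[1][1]: acc=36 h=3 v=36
  t=3 PE[0][1]: acc=0 h=0 v=0
  t=3 PE[1][0]: acc=0 h=0 v=0
  t=3 PE[1][1]: acc=26 h=4 v=26

PE[1][1].acc = 26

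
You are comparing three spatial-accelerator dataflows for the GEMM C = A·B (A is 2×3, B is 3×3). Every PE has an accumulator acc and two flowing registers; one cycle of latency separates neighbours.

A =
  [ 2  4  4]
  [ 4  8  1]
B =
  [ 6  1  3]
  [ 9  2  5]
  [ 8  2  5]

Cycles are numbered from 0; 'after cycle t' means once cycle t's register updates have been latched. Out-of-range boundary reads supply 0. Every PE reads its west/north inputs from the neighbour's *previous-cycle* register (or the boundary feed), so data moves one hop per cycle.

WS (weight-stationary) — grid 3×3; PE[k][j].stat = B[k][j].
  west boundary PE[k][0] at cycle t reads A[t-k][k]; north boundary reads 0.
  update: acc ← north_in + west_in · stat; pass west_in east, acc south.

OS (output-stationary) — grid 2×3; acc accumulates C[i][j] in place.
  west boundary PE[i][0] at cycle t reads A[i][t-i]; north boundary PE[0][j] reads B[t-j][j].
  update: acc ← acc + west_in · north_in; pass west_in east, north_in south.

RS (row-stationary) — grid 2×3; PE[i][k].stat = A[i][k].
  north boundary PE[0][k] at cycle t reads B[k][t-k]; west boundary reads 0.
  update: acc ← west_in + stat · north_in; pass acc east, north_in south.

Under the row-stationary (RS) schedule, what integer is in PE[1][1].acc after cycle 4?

PE[1][1].acc = 52

Tracing RS — 2×3 array, target PE[1][1]:
  [0] (0,1) acc=0 (h:0 v:0)
  [0] (1,0) acc=0 (h:0 v:0)
  [0] (1,1) acc=0 (h:0 v:0)
  [1] (0,1) acc=48 (h:48 v:9)
  [1] (1,0) acc=24 (h:24 v:6)
  [1] (1,1) acc=0 (h:0 v:0)
  [2] (0,1) acc=10 (h:10 v:2)
  [2] (1,0) acc=4 (h:4 v:1)
  [2] (1,1) acc=96 (h:96 v:9)
  [3] (0,1) acc=26 (h:26 v:5)
  [3] (1,0) acc=12 (h:12 v:3)
  [3] (1,1) acc=20 (h:20 v:2)
  [4] (0,1) acc=0 (h:0 v:0)
  [4] (1,0) acc=0 (h:0 v:0)
  [4] (1,1) acc=52 (h:52 v:5)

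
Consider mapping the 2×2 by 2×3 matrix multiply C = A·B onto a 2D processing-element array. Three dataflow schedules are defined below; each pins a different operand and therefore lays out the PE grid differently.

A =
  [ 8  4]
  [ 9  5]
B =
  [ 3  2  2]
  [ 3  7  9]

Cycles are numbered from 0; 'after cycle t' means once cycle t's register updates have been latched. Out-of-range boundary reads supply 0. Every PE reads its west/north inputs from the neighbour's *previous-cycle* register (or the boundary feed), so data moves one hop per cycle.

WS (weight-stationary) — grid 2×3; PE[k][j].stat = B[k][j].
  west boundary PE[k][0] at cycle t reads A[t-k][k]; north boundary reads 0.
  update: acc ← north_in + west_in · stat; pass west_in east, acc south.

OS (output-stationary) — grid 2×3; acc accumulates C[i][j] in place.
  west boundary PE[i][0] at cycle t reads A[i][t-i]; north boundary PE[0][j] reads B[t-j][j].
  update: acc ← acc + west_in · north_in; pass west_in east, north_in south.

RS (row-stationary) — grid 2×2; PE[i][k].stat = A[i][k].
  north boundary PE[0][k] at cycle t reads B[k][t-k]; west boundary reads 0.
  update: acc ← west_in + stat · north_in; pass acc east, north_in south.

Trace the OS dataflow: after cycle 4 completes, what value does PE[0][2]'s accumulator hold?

OS 2×3: PE[0][2] cycle-by-cycle (with neighbour feeds):
  @0  [0,1]  acc 0  |  →0  ↓0
  @0  [0,2]  acc 0  |  →0  ↓0
  @1  [0,1]  acc 16  |  →8  ↓2
  @1  [0,2]  acc 0  |  →0  ↓0
  @2  [0,1]  acc 44  |  →4  ↓7
  @2  [0,2]  acc 16  |  →8  ↓2
  @3  [0,1]  acc 44  |  →0  ↓0
  @3  [0,2]  acc 52  |  →4  ↓9
  @4  [0,1]  acc 44  |  →0  ↓0
  @4  [0,2]  acc 52  |  →0  ↓0

PE[0][2].acc = 52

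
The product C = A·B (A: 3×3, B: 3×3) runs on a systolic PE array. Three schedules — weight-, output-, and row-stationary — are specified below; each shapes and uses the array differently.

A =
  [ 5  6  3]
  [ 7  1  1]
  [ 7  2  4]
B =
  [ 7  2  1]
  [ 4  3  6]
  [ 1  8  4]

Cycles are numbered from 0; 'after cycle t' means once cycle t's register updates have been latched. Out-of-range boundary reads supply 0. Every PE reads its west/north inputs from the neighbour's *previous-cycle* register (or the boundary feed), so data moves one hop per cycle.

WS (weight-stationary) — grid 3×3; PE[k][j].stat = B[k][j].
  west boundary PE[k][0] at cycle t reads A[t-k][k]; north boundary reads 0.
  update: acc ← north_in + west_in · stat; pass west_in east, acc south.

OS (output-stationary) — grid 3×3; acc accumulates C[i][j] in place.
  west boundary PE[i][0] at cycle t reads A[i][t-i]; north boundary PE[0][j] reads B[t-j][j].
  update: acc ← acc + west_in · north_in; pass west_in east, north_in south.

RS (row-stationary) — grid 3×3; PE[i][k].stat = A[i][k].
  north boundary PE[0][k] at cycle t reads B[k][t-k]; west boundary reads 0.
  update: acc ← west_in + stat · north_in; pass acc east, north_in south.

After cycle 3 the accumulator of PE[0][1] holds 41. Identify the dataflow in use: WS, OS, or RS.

dataflow = RS

Under WS (3×3), PE[0][1]:
  [0] (0,1) acc=0 (h:0 v:0)
  [1] (0,1) acc=10 (h:5 v:10)
  [2] (0,1) acc=14 (h:7 v:14)
  [3] (0,1) acc=14 (h:7 v:14)
Under OS (3×3), PE[0][1]:
  [0] (0,1) acc=0 (h:0 v:0)
  [1] (0,1) acc=10 (h:5 v:2)
  [2] (0,1) acc=28 (h:6 v:3)
  [3] (0,1) acc=52 (h:3 v:8)
Under RS (3×3), PE[0][1]:
  [0] (0,1) acc=0 (h:0 v:0)
  [1] (0,1) acc=59 (h:59 v:4)
  [2] (0,1) acc=28 (h:28 v:3)
  [3] (0,1) acc=41 (h:41 v:6)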